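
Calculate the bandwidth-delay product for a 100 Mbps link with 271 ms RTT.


BDP = bandwidth * RTT
= 100 Mbps * 271 ms
= 100 * 1e6 * 271 / 1000 bits
= 27100000 bits
= 3387500 bytes
= 3308.1055 KB
BDP = 27100000 bits (3387500 bytes)


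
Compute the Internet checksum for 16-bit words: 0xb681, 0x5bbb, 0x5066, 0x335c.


Sum all words (with carry folding):
+ 0xb681 = 0xb681
+ 0x5bbb = 0x123d
+ 0x5066 = 0x62a3
+ 0x335c = 0x95ff
One's complement: ~0x95ff
Checksum = 0x6a00


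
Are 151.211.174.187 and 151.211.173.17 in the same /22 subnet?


Mask: 255.255.252.0
151.211.174.187 AND mask = 151.211.172.0
151.211.173.17 AND mask = 151.211.172.0
Yes, same subnet (151.211.172.0)


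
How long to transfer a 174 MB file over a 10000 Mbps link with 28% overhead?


Effective throughput = 10000 * (1 - 28/100) = 7200 Mbps
File size in Mb = 174 * 8 = 1392 Mb
Time = 1392 / 7200
Time = 0.1933 seconds


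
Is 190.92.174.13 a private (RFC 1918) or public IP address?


RFC 1918 private ranges:
  10.0.0.0/8 (10.0.0.0 - 10.255.255.255)
  172.16.0.0/12 (172.16.0.0 - 172.31.255.255)
  192.168.0.0/16 (192.168.0.0 - 192.168.255.255)
Public (not in any RFC 1918 range)


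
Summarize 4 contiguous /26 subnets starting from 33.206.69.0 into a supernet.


Original prefix: /26
Number of subnets: 4 = 2^2
New prefix = 26 - 2 = 24
Supernet: 33.206.69.0/24


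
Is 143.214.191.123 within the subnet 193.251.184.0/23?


Subnet network: 193.251.184.0
Test IP AND mask: 143.214.190.0
No, 143.214.191.123 is not in 193.251.184.0/23


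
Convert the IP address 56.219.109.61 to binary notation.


56 = 00111000
219 = 11011011
109 = 01101101
61 = 00111101
Binary: 00111000.11011011.01101101.00111101


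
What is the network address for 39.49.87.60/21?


IP:   00100111.00110001.01010111.00111100
Mask: 11111111.11111111.11111000.00000000
AND operation:
Net:  00100111.00110001.01010000.00000000
Network: 39.49.80.0/21


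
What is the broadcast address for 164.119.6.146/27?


Network: 164.119.6.128/27
Host bits = 5
Set all host bits to 1:
Broadcast: 164.119.6.159


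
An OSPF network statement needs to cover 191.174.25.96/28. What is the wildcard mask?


Subnet mask: 255.255.255.240
Wildcard = 255.255.255.255 - subnet mask
255 - 255 = 0
255 - 255 = 0
255 - 255 = 0
255 - 240 = 15
Wildcard: 0.0.0.15


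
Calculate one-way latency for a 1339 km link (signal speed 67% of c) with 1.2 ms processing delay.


Speed = 0.67 * 3e5 km/s = 201000 km/s
Propagation delay = 1339 / 201000 = 0.0067 s = 6.6617 ms
Processing delay = 1.2 ms
Total one-way latency = 7.8617 ms


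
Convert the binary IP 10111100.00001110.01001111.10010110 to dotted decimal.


10111100 = 188
00001110 = 14
01001111 = 79
10010110 = 150
IP: 188.14.79.150


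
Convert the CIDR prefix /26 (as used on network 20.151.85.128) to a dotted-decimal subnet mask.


/26 means 26 network bits, 6 host bits
Binary: 11111111111111111111111111000000
Mask: 255.255.255.192


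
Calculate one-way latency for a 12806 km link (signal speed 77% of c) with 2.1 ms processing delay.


Speed = 0.77 * 3e5 km/s = 231000 km/s
Propagation delay = 12806 / 231000 = 0.0554 s = 55.4372 ms
Processing delay = 2.1 ms
Total one-way latency = 57.5372 ms


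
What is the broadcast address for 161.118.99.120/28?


Network: 161.118.99.112/28
Host bits = 4
Set all host bits to 1:
Broadcast: 161.118.99.127


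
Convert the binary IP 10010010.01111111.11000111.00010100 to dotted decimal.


10010010 = 146
01111111 = 127
11000111 = 199
00010100 = 20
IP: 146.127.199.20


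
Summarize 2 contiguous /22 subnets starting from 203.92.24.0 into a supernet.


Original prefix: /22
Number of subnets: 2 = 2^1
New prefix = 22 - 1 = 21
Supernet: 203.92.24.0/21


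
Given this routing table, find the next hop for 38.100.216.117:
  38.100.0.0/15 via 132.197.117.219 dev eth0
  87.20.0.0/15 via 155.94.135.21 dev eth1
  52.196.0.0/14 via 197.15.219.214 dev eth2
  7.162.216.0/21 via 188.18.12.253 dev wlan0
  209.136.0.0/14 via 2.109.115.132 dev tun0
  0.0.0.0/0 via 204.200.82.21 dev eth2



Longest prefix match for 38.100.216.117:
  /15 38.100.0.0: MATCH
  /15 87.20.0.0: no
  /14 52.196.0.0: no
  /21 7.162.216.0: no
  /14 209.136.0.0: no
  /0 0.0.0.0: MATCH
Selected: next-hop 132.197.117.219 via eth0 (matched /15)


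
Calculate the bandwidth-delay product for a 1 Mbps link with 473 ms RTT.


BDP = bandwidth * RTT
= 1 Mbps * 473 ms
= 1 * 1e6 * 473 / 1000 bits
= 473000 bits
= 59125 bytes
= 57.7393 KB
BDP = 473000 bits (59125 bytes)


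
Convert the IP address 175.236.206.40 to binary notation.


175 = 10101111
236 = 11101100
206 = 11001110
40 = 00101000
Binary: 10101111.11101100.11001110.00101000


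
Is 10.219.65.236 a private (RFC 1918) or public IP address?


RFC 1918 private ranges:
  10.0.0.0/8 (10.0.0.0 - 10.255.255.255)
  172.16.0.0/12 (172.16.0.0 - 172.31.255.255)
  192.168.0.0/16 (192.168.0.0 - 192.168.255.255)
Private (in 10.0.0.0/8)


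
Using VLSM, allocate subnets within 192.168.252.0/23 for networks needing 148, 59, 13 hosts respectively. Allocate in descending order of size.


148 hosts -> /24 (254 usable): 192.168.252.0/24
59 hosts -> /26 (62 usable): 192.168.253.0/26
13 hosts -> /28 (14 usable): 192.168.253.64/28
Allocation: 192.168.252.0/24 (148 hosts, 254 usable); 192.168.253.0/26 (59 hosts, 62 usable); 192.168.253.64/28 (13 hosts, 14 usable)


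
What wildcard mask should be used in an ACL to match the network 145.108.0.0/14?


Subnet mask: 255.252.0.0
Wildcard = 255.255.255.255 - subnet mask
255 - 255 = 0
255 - 252 = 3
255 - 0 = 255
255 - 0 = 255
Wildcard: 0.3.255.255


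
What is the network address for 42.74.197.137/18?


IP:   00101010.01001010.11000101.10001001
Mask: 11111111.11111111.11000000.00000000
AND operation:
Net:  00101010.01001010.11000000.00000000
Network: 42.74.192.0/18


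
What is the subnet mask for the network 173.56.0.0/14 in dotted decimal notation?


/14 means 14 network bits, 18 host bits
Binary: 11111111111111000000000000000000
Mask: 255.252.0.0


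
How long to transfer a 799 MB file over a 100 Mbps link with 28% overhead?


Effective throughput = 100 * (1 - 28/100) = 72 Mbps
File size in Mb = 799 * 8 = 6392 Mb
Time = 6392 / 72
Time = 88.7778 seconds


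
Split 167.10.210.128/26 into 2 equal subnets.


New prefix = 26 + 1 = 27
Each subnet has 32 addresses
  167.10.210.128/27
  167.10.210.160/27
Subnets: 167.10.210.128/27, 167.10.210.160/27


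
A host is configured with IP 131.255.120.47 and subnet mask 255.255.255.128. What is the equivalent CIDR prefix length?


Binary: 11111111.11111111.11111111.10000000
Count leading 1s
Prefix: /25


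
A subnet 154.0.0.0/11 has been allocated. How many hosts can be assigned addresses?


Host bits = 32 - 11 = 21
Total addresses = 2^21 = 2097152
Usable = total - 2 (network and broadcast)
Usable hosts: 2097150


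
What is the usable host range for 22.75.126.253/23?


Network: 22.75.126.0
Broadcast: 22.75.127.255
First usable = network + 1
Last usable = broadcast - 1
Range: 22.75.126.1 to 22.75.127.254


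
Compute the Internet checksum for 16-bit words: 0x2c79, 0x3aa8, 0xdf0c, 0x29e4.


Sum all words (with carry folding):
+ 0x2c79 = 0x2c79
+ 0x3aa8 = 0x6721
+ 0xdf0c = 0x462e
+ 0x29e4 = 0x7012
One's complement: ~0x7012
Checksum = 0x8fed


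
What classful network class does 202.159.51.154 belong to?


First octet: 202
Binary: 11001010
110xxxxx -> Class C (192-223)
Class C, default mask 255.255.255.0 (/24)


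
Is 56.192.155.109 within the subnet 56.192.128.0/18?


Subnet network: 56.192.128.0
Test IP AND mask: 56.192.128.0
Yes, 56.192.155.109 is in 56.192.128.0/18


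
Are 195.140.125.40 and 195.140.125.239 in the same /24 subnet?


Mask: 255.255.255.0
195.140.125.40 AND mask = 195.140.125.0
195.140.125.239 AND mask = 195.140.125.0
Yes, same subnet (195.140.125.0)


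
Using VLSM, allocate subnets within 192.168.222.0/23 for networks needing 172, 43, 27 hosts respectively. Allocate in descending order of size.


172 hosts -> /24 (254 usable): 192.168.222.0/24
43 hosts -> /26 (62 usable): 192.168.223.0/26
27 hosts -> /27 (30 usable): 192.168.223.64/27
Allocation: 192.168.222.0/24 (172 hosts, 254 usable); 192.168.223.0/26 (43 hosts, 62 usable); 192.168.223.64/27 (27 hosts, 30 usable)


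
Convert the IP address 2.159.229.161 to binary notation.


2 = 00000010
159 = 10011111
229 = 11100101
161 = 10100001
Binary: 00000010.10011111.11100101.10100001


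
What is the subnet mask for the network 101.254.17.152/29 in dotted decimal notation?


/29 means 29 network bits, 3 host bits
Binary: 11111111111111111111111111111000
Mask: 255.255.255.248


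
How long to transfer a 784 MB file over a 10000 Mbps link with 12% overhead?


Effective throughput = 10000 * (1 - 12/100) = 8800 Mbps
File size in Mb = 784 * 8 = 6272 Mb
Time = 6272 / 8800
Time = 0.7127 seconds


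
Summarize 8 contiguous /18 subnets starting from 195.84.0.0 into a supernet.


Original prefix: /18
Number of subnets: 8 = 2^3
New prefix = 18 - 3 = 15
Supernet: 195.84.0.0/15


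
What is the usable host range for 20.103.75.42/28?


Network: 20.103.75.32
Broadcast: 20.103.75.47
First usable = network + 1
Last usable = broadcast - 1
Range: 20.103.75.33 to 20.103.75.46


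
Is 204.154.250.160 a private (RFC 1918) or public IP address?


RFC 1918 private ranges:
  10.0.0.0/8 (10.0.0.0 - 10.255.255.255)
  172.16.0.0/12 (172.16.0.0 - 172.31.255.255)
  192.168.0.0/16 (192.168.0.0 - 192.168.255.255)
Public (not in any RFC 1918 range)


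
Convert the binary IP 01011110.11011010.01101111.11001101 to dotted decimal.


01011110 = 94
11011010 = 218
01101111 = 111
11001101 = 205
IP: 94.218.111.205


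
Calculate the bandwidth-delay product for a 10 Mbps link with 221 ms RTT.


BDP = bandwidth * RTT
= 10 Mbps * 221 ms
= 10 * 1e6 * 221 / 1000 bits
= 2210000 bits
= 276250 bytes
= 269.7754 KB
BDP = 2210000 bits (276250 bytes)


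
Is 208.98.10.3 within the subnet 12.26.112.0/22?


Subnet network: 12.26.112.0
Test IP AND mask: 208.98.8.0
No, 208.98.10.3 is not in 12.26.112.0/22


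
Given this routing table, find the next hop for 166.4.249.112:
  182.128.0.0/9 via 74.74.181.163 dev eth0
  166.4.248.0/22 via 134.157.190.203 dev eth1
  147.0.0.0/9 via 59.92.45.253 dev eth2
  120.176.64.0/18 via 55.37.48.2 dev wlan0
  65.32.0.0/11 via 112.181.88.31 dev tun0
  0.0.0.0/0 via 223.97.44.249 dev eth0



Longest prefix match for 166.4.249.112:
  /9 182.128.0.0: no
  /22 166.4.248.0: MATCH
  /9 147.0.0.0: no
  /18 120.176.64.0: no
  /11 65.32.0.0: no
  /0 0.0.0.0: MATCH
Selected: next-hop 134.157.190.203 via eth1 (matched /22)


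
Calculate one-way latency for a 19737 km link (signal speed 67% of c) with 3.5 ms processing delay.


Speed = 0.67 * 3e5 km/s = 201000 km/s
Propagation delay = 19737 / 201000 = 0.0982 s = 98.194 ms
Processing delay = 3.5 ms
Total one-way latency = 101.694 ms


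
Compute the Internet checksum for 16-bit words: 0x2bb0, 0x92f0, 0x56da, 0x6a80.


Sum all words (with carry folding):
+ 0x2bb0 = 0x2bb0
+ 0x92f0 = 0xbea0
+ 0x56da = 0x157b
+ 0x6a80 = 0x7ffb
One's complement: ~0x7ffb
Checksum = 0x8004


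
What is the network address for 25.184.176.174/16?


IP:   00011001.10111000.10110000.10101110
Mask: 11111111.11111111.00000000.00000000
AND operation:
Net:  00011001.10111000.00000000.00000000
Network: 25.184.0.0/16


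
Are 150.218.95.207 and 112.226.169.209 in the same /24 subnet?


Mask: 255.255.255.0
150.218.95.207 AND mask = 150.218.95.0
112.226.169.209 AND mask = 112.226.169.0
No, different subnets (150.218.95.0 vs 112.226.169.0)


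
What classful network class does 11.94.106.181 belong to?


First octet: 11
Binary: 00001011
0xxxxxxx -> Class A (1-126)
Class A, default mask 255.0.0.0 (/8)


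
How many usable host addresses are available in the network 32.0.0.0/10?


Host bits = 32 - 10 = 22
Total addresses = 2^22 = 4194304
Usable = total - 2 (network and broadcast)
Usable hosts: 4194302


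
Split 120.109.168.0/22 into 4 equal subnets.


New prefix = 22 + 2 = 24
Each subnet has 256 addresses
  120.109.168.0/24
  120.109.169.0/24
  120.109.170.0/24
  120.109.171.0/24
Subnets: 120.109.168.0/24, 120.109.169.0/24, 120.109.170.0/24, 120.109.171.0/24


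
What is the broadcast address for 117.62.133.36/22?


Network: 117.62.132.0/22
Host bits = 10
Set all host bits to 1:
Broadcast: 117.62.135.255


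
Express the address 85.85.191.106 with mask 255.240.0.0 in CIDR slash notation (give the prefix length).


Binary: 11111111.11110000.00000000.00000000
Count leading 1s
Prefix: /12


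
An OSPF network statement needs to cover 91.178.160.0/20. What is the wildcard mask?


Subnet mask: 255.255.240.0
Wildcard = 255.255.255.255 - subnet mask
255 - 255 = 0
255 - 255 = 0
255 - 240 = 15
255 - 0 = 255
Wildcard: 0.0.15.255


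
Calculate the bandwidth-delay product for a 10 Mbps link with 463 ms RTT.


BDP = bandwidth * RTT
= 10 Mbps * 463 ms
= 10 * 1e6 * 463 / 1000 bits
= 4630000 bits
= 578750 bytes
= 565.1855 KB
BDP = 4630000 bits (578750 bytes)


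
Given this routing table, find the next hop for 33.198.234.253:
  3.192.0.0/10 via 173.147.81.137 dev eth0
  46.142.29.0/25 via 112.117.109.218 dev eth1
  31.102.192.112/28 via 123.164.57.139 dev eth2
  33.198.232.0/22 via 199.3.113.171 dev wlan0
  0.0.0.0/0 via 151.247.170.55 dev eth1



Longest prefix match for 33.198.234.253:
  /10 3.192.0.0: no
  /25 46.142.29.0: no
  /28 31.102.192.112: no
  /22 33.198.232.0: MATCH
  /0 0.0.0.0: MATCH
Selected: next-hop 199.3.113.171 via wlan0 (matched /22)


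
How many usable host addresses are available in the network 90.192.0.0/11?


Host bits = 32 - 11 = 21
Total addresses = 2^21 = 2097152
Usable = total - 2 (network and broadcast)
Usable hosts: 2097150


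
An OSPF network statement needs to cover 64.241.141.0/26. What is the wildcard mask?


Subnet mask: 255.255.255.192
Wildcard = 255.255.255.255 - subnet mask
255 - 255 = 0
255 - 255 = 0
255 - 255 = 0
255 - 192 = 63
Wildcard: 0.0.0.63


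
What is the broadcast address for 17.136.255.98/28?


Network: 17.136.255.96/28
Host bits = 4
Set all host bits to 1:
Broadcast: 17.136.255.111


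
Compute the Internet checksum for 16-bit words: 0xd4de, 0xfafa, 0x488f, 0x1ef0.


Sum all words (with carry folding):
+ 0xd4de = 0xd4de
+ 0xfafa = 0xcfd9
+ 0x488f = 0x1869
+ 0x1ef0 = 0x3759
One's complement: ~0x3759
Checksum = 0xc8a6


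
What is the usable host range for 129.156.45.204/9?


Network: 129.128.0.0
Broadcast: 129.255.255.255
First usable = network + 1
Last usable = broadcast - 1
Range: 129.128.0.1 to 129.255.255.254


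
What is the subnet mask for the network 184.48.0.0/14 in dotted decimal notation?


/14 means 14 network bits, 18 host bits
Binary: 11111111111111000000000000000000
Mask: 255.252.0.0


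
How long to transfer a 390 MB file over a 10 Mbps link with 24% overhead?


Effective throughput = 10 * (1 - 24/100) = 7.6 Mbps
File size in Mb = 390 * 8 = 3120 Mb
Time = 3120 / 7.6
Time = 410.5263 seconds


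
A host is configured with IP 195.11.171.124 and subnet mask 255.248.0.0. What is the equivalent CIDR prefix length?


Binary: 11111111.11111000.00000000.00000000
Count leading 1s
Prefix: /13


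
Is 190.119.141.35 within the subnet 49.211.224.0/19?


Subnet network: 49.211.224.0
Test IP AND mask: 190.119.128.0
No, 190.119.141.35 is not in 49.211.224.0/19


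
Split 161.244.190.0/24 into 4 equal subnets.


New prefix = 24 + 2 = 26
Each subnet has 64 addresses
  161.244.190.0/26
  161.244.190.64/26
  161.244.190.128/26
  161.244.190.192/26
Subnets: 161.244.190.0/26, 161.244.190.64/26, 161.244.190.128/26, 161.244.190.192/26


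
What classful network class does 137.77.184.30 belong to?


First octet: 137
Binary: 10001001
10xxxxxx -> Class B (128-191)
Class B, default mask 255.255.0.0 (/16)


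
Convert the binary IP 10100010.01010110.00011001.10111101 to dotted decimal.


10100010 = 162
01010110 = 86
00011001 = 25
10111101 = 189
IP: 162.86.25.189


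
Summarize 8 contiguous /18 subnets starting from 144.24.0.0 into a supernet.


Original prefix: /18
Number of subnets: 8 = 2^3
New prefix = 18 - 3 = 15
Supernet: 144.24.0.0/15


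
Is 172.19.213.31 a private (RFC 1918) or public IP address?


RFC 1918 private ranges:
  10.0.0.0/8 (10.0.0.0 - 10.255.255.255)
  172.16.0.0/12 (172.16.0.0 - 172.31.255.255)
  192.168.0.0/16 (192.168.0.0 - 192.168.255.255)
Private (in 172.16.0.0/12)


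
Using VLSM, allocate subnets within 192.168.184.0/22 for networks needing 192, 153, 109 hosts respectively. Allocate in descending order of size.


192 hosts -> /24 (254 usable): 192.168.184.0/24
153 hosts -> /24 (254 usable): 192.168.185.0/24
109 hosts -> /25 (126 usable): 192.168.186.0/25
Allocation: 192.168.184.0/24 (192 hosts, 254 usable); 192.168.185.0/24 (153 hosts, 254 usable); 192.168.186.0/25 (109 hosts, 126 usable)


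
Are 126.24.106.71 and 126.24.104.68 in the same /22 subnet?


Mask: 255.255.252.0
126.24.106.71 AND mask = 126.24.104.0
126.24.104.68 AND mask = 126.24.104.0
Yes, same subnet (126.24.104.0)


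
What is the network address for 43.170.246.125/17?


IP:   00101011.10101010.11110110.01111101
Mask: 11111111.11111111.10000000.00000000
AND operation:
Net:  00101011.10101010.10000000.00000000
Network: 43.170.128.0/17


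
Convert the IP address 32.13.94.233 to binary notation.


32 = 00100000
13 = 00001101
94 = 01011110
233 = 11101001
Binary: 00100000.00001101.01011110.11101001


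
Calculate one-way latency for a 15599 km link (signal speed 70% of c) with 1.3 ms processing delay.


Speed = 0.7 * 3e5 km/s = 210000 km/s
Propagation delay = 15599 / 210000 = 0.0743 s = 74.281 ms
Processing delay = 1.3 ms
Total one-way latency = 75.581 ms


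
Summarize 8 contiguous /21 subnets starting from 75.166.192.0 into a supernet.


Original prefix: /21
Number of subnets: 8 = 2^3
New prefix = 21 - 3 = 18
Supernet: 75.166.192.0/18


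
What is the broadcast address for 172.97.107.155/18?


Network: 172.97.64.0/18
Host bits = 14
Set all host bits to 1:
Broadcast: 172.97.127.255


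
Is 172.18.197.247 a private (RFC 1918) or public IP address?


RFC 1918 private ranges:
  10.0.0.0/8 (10.0.0.0 - 10.255.255.255)
  172.16.0.0/12 (172.16.0.0 - 172.31.255.255)
  192.168.0.0/16 (192.168.0.0 - 192.168.255.255)
Private (in 172.16.0.0/12)


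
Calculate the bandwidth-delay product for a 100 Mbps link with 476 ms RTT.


BDP = bandwidth * RTT
= 100 Mbps * 476 ms
= 100 * 1e6 * 476 / 1000 bits
= 47600000 bits
= 5950000 bytes
= 5810.5469 KB
BDP = 47600000 bits (5950000 bytes)


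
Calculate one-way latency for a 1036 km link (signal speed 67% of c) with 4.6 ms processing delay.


Speed = 0.67 * 3e5 km/s = 201000 km/s
Propagation delay = 1036 / 201000 = 0.0052 s = 5.1542 ms
Processing delay = 4.6 ms
Total one-way latency = 9.7542 ms


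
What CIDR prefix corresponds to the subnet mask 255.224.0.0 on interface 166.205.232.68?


Binary: 11111111.11100000.00000000.00000000
Count leading 1s
Prefix: /11


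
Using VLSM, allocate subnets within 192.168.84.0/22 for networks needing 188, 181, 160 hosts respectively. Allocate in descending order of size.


188 hosts -> /24 (254 usable): 192.168.84.0/24
181 hosts -> /24 (254 usable): 192.168.85.0/24
160 hosts -> /24 (254 usable): 192.168.86.0/24
Allocation: 192.168.84.0/24 (188 hosts, 254 usable); 192.168.85.0/24 (181 hosts, 254 usable); 192.168.86.0/24 (160 hosts, 254 usable)


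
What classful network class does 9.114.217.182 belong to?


First octet: 9
Binary: 00001001
0xxxxxxx -> Class A (1-126)
Class A, default mask 255.0.0.0 (/8)


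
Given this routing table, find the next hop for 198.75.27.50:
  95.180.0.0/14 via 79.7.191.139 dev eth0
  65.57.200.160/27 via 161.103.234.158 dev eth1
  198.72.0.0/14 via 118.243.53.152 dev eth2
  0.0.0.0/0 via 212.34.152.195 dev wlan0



Longest prefix match for 198.75.27.50:
  /14 95.180.0.0: no
  /27 65.57.200.160: no
  /14 198.72.0.0: MATCH
  /0 0.0.0.0: MATCH
Selected: next-hop 118.243.53.152 via eth2 (matched /14)


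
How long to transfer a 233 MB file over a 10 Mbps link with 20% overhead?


Effective throughput = 10 * (1 - 20/100) = 8 Mbps
File size in Mb = 233 * 8 = 1864 Mb
Time = 1864 / 8
Time = 233 seconds


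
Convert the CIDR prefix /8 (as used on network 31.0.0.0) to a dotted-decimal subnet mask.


/8 means 8 network bits, 24 host bits
Binary: 11111111000000000000000000000000
Mask: 255.0.0.0


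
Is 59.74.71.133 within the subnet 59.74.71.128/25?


Subnet network: 59.74.71.128
Test IP AND mask: 59.74.71.128
Yes, 59.74.71.133 is in 59.74.71.128/25


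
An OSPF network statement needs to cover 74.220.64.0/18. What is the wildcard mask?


Subnet mask: 255.255.192.0
Wildcard = 255.255.255.255 - subnet mask
255 - 255 = 0
255 - 255 = 0
255 - 192 = 63
255 - 0 = 255
Wildcard: 0.0.63.255


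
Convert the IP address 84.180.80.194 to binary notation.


84 = 01010100
180 = 10110100
80 = 01010000
194 = 11000010
Binary: 01010100.10110100.01010000.11000010


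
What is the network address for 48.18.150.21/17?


IP:   00110000.00010010.10010110.00010101
Mask: 11111111.11111111.10000000.00000000
AND operation:
Net:  00110000.00010010.10000000.00000000
Network: 48.18.128.0/17


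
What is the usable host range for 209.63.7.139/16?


Network: 209.63.0.0
Broadcast: 209.63.255.255
First usable = network + 1
Last usable = broadcast - 1
Range: 209.63.0.1 to 209.63.255.254


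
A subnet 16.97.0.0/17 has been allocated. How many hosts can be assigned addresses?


Host bits = 32 - 17 = 15
Total addresses = 2^15 = 32768
Usable = total - 2 (network and broadcast)
Usable hosts: 32766


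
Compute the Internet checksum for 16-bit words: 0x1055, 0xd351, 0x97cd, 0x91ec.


Sum all words (with carry folding):
+ 0x1055 = 0x1055
+ 0xd351 = 0xe3a6
+ 0x97cd = 0x7b74
+ 0x91ec = 0x0d61
One's complement: ~0x0d61
Checksum = 0xf29e


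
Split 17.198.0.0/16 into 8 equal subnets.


New prefix = 16 + 3 = 19
Each subnet has 8192 addresses
  17.198.0.0/19
  17.198.32.0/19
  17.198.64.0/19
  17.198.96.0/19
  17.198.128.0/19
  17.198.160.0/19
  17.198.192.0/19
  17.198.224.0/19
Subnets: 17.198.0.0/19, 17.198.32.0/19, 17.198.64.0/19, 17.198.96.0/19, 17.198.128.0/19, 17.198.160.0/19, 17.198.192.0/19, 17.198.224.0/19


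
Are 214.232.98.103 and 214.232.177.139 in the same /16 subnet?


Mask: 255.255.0.0
214.232.98.103 AND mask = 214.232.0.0
214.232.177.139 AND mask = 214.232.0.0
Yes, same subnet (214.232.0.0)


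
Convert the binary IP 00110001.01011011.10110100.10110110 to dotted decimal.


00110001 = 49
01011011 = 91
10110100 = 180
10110110 = 182
IP: 49.91.180.182


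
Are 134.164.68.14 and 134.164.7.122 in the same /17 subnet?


Mask: 255.255.128.0
134.164.68.14 AND mask = 134.164.0.0
134.164.7.122 AND mask = 134.164.0.0
Yes, same subnet (134.164.0.0)


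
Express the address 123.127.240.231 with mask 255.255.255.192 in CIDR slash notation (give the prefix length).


Binary: 11111111.11111111.11111111.11000000
Count leading 1s
Prefix: /26


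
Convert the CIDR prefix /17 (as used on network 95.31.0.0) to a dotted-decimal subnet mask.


/17 means 17 network bits, 15 host bits
Binary: 11111111111111111000000000000000
Mask: 255.255.128.0


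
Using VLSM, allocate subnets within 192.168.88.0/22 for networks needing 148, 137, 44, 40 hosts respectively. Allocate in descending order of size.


148 hosts -> /24 (254 usable): 192.168.88.0/24
137 hosts -> /24 (254 usable): 192.168.89.0/24
44 hosts -> /26 (62 usable): 192.168.90.0/26
40 hosts -> /26 (62 usable): 192.168.90.64/26
Allocation: 192.168.88.0/24 (148 hosts, 254 usable); 192.168.89.0/24 (137 hosts, 254 usable); 192.168.90.0/26 (44 hosts, 62 usable); 192.168.90.64/26 (40 hosts, 62 usable)


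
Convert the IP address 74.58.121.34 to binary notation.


74 = 01001010
58 = 00111010
121 = 01111001
34 = 00100010
Binary: 01001010.00111010.01111001.00100010


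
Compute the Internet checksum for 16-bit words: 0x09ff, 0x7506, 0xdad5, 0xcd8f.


Sum all words (with carry folding):
+ 0x09ff = 0x09ff
+ 0x7506 = 0x7f05
+ 0xdad5 = 0x59db
+ 0xcd8f = 0x276b
One's complement: ~0x276b
Checksum = 0xd894


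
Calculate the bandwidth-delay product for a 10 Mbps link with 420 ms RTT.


BDP = bandwidth * RTT
= 10 Mbps * 420 ms
= 10 * 1e6 * 420 / 1000 bits
= 4200000 bits
= 525000 bytes
= 512.6953 KB
BDP = 4200000 bits (525000 bytes)


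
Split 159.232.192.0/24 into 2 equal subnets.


New prefix = 24 + 1 = 25
Each subnet has 128 addresses
  159.232.192.0/25
  159.232.192.128/25
Subnets: 159.232.192.0/25, 159.232.192.128/25


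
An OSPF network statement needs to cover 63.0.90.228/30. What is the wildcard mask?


Subnet mask: 255.255.255.252
Wildcard = 255.255.255.255 - subnet mask
255 - 255 = 0
255 - 255 = 0
255 - 255 = 0
255 - 252 = 3
Wildcard: 0.0.0.3


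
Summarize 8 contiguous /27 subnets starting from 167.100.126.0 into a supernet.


Original prefix: /27
Number of subnets: 8 = 2^3
New prefix = 27 - 3 = 24
Supernet: 167.100.126.0/24


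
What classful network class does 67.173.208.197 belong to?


First octet: 67
Binary: 01000011
0xxxxxxx -> Class A (1-126)
Class A, default mask 255.0.0.0 (/8)


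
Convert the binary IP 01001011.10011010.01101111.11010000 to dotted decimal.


01001011 = 75
10011010 = 154
01101111 = 111
11010000 = 208
IP: 75.154.111.208


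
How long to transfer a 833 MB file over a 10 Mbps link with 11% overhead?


Effective throughput = 10 * (1 - 11/100) = 8.9 Mbps
File size in Mb = 833 * 8 = 6664 Mb
Time = 6664 / 8.9
Time = 748.764 seconds


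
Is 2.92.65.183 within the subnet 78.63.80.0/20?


Subnet network: 78.63.80.0
Test IP AND mask: 2.92.64.0
No, 2.92.65.183 is not in 78.63.80.0/20


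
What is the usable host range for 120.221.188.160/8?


Network: 120.0.0.0
Broadcast: 120.255.255.255
First usable = network + 1
Last usable = broadcast - 1
Range: 120.0.0.1 to 120.255.255.254


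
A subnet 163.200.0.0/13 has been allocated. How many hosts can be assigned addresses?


Host bits = 32 - 13 = 19
Total addresses = 2^19 = 524288
Usable = total - 2 (network and broadcast)
Usable hosts: 524286


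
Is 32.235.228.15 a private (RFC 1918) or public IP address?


RFC 1918 private ranges:
  10.0.0.0/8 (10.0.0.0 - 10.255.255.255)
  172.16.0.0/12 (172.16.0.0 - 172.31.255.255)
  192.168.0.0/16 (192.168.0.0 - 192.168.255.255)
Public (not in any RFC 1918 range)


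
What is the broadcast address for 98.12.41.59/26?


Network: 98.12.41.0/26
Host bits = 6
Set all host bits to 1:
Broadcast: 98.12.41.63


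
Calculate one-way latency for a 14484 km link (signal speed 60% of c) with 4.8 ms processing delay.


Speed = 0.6 * 3e5 km/s = 180000 km/s
Propagation delay = 14484 / 180000 = 0.0805 s = 80.4667 ms
Processing delay = 4.8 ms
Total one-way latency = 85.2667 ms


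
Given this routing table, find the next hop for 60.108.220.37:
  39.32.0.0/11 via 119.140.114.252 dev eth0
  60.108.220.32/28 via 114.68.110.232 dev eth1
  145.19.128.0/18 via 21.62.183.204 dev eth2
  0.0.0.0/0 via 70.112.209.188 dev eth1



Longest prefix match for 60.108.220.37:
  /11 39.32.0.0: no
  /28 60.108.220.32: MATCH
  /18 145.19.128.0: no
  /0 0.0.0.0: MATCH
Selected: next-hop 114.68.110.232 via eth1 (matched /28)


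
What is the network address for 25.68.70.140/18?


IP:   00011001.01000100.01000110.10001100
Mask: 11111111.11111111.11000000.00000000
AND operation:
Net:  00011001.01000100.01000000.00000000
Network: 25.68.64.0/18


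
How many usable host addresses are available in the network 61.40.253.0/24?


Host bits = 32 - 24 = 8
Total addresses = 2^8 = 256
Usable = total - 2 (network and broadcast)
Usable hosts: 254


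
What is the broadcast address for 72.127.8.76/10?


Network: 72.64.0.0/10
Host bits = 22
Set all host bits to 1:
Broadcast: 72.127.255.255


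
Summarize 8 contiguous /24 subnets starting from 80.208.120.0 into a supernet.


Original prefix: /24
Number of subnets: 8 = 2^3
New prefix = 24 - 3 = 21
Supernet: 80.208.120.0/21


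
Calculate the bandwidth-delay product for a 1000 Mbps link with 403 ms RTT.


BDP = bandwidth * RTT
= 1000 Mbps * 403 ms
= 1000 * 1e6 * 403 / 1000 bits
= 403000000 bits
= 50375000 bytes
= 49194.3359 KB
BDP = 403000000 bits (50375000 bytes)


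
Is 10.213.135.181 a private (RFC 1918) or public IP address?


RFC 1918 private ranges:
  10.0.0.0/8 (10.0.0.0 - 10.255.255.255)
  172.16.0.0/12 (172.16.0.0 - 172.31.255.255)
  192.168.0.0/16 (192.168.0.0 - 192.168.255.255)
Private (in 10.0.0.0/8)


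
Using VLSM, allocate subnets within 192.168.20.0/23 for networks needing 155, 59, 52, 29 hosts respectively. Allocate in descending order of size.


155 hosts -> /24 (254 usable): 192.168.20.0/24
59 hosts -> /26 (62 usable): 192.168.21.0/26
52 hosts -> /26 (62 usable): 192.168.21.64/26
29 hosts -> /27 (30 usable): 192.168.21.128/27
Allocation: 192.168.20.0/24 (155 hosts, 254 usable); 192.168.21.0/26 (59 hosts, 62 usable); 192.168.21.64/26 (52 hosts, 62 usable); 192.168.21.128/27 (29 hosts, 30 usable)


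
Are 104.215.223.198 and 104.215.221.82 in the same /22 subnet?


Mask: 255.255.252.0
104.215.223.198 AND mask = 104.215.220.0
104.215.221.82 AND mask = 104.215.220.0
Yes, same subnet (104.215.220.0)


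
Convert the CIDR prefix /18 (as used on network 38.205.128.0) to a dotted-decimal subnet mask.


/18 means 18 network bits, 14 host bits
Binary: 11111111111111111100000000000000
Mask: 255.255.192.0


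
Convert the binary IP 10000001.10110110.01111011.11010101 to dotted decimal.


10000001 = 129
10110110 = 182
01111011 = 123
11010101 = 213
IP: 129.182.123.213


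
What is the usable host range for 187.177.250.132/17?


Network: 187.177.128.0
Broadcast: 187.177.255.255
First usable = network + 1
Last usable = broadcast - 1
Range: 187.177.128.1 to 187.177.255.254


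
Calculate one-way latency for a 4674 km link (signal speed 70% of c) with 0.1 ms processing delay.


Speed = 0.7 * 3e5 km/s = 210000 km/s
Propagation delay = 4674 / 210000 = 0.0223 s = 22.2571 ms
Processing delay = 0.1 ms
Total one-way latency = 22.3571 ms


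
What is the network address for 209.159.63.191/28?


IP:   11010001.10011111.00111111.10111111
Mask: 11111111.11111111.11111111.11110000
AND operation:
Net:  11010001.10011111.00111111.10110000
Network: 209.159.63.176/28


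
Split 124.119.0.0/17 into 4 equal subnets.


New prefix = 17 + 2 = 19
Each subnet has 8192 addresses
  124.119.0.0/19
  124.119.32.0/19
  124.119.64.0/19
  124.119.96.0/19
Subnets: 124.119.0.0/19, 124.119.32.0/19, 124.119.64.0/19, 124.119.96.0/19


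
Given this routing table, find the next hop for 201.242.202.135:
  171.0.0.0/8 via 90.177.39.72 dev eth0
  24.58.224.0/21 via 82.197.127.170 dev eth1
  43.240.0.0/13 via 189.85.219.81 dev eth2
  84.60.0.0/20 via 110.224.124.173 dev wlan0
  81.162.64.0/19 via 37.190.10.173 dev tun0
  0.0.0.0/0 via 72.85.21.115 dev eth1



Longest prefix match for 201.242.202.135:
  /8 171.0.0.0: no
  /21 24.58.224.0: no
  /13 43.240.0.0: no
  /20 84.60.0.0: no
  /19 81.162.64.0: no
  /0 0.0.0.0: MATCH
Selected: next-hop 72.85.21.115 via eth1 (matched /0)


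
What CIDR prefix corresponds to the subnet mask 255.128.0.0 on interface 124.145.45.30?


Binary: 11111111.10000000.00000000.00000000
Count leading 1s
Prefix: /9


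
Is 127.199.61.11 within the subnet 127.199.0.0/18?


Subnet network: 127.199.0.0
Test IP AND mask: 127.199.0.0
Yes, 127.199.61.11 is in 127.199.0.0/18


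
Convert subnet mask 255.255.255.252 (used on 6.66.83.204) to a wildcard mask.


Subnet mask: 255.255.255.252
Wildcard = 255.255.255.255 - subnet mask
255 - 255 = 0
255 - 255 = 0
255 - 255 = 0
255 - 252 = 3
Wildcard: 0.0.0.3


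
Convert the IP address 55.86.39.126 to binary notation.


55 = 00110111
86 = 01010110
39 = 00100111
126 = 01111110
Binary: 00110111.01010110.00100111.01111110


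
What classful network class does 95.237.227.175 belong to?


First octet: 95
Binary: 01011111
0xxxxxxx -> Class A (1-126)
Class A, default mask 255.0.0.0 (/8)


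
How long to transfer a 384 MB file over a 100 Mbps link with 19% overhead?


Effective throughput = 100 * (1 - 19/100) = 81 Mbps
File size in Mb = 384 * 8 = 3072 Mb
Time = 3072 / 81
Time = 37.9259 seconds


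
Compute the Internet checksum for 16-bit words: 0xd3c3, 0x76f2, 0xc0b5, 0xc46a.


Sum all words (with carry folding):
+ 0xd3c3 = 0xd3c3
+ 0x76f2 = 0x4ab6
+ 0xc0b5 = 0x0b6c
+ 0xc46a = 0xcfd6
One's complement: ~0xcfd6
Checksum = 0x3029


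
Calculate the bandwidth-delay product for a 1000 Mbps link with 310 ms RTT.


BDP = bandwidth * RTT
= 1000 Mbps * 310 ms
= 1000 * 1e6 * 310 / 1000 bits
= 310000000 bits
= 38750000 bytes
= 37841.7969 KB
BDP = 310000000 bits (38750000 bytes)


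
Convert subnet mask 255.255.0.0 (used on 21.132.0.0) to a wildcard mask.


Subnet mask: 255.255.0.0
Wildcard = 255.255.255.255 - subnet mask
255 - 255 = 0
255 - 255 = 0
255 - 0 = 255
255 - 0 = 255
Wildcard: 0.0.255.255


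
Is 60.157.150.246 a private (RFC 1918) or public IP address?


RFC 1918 private ranges:
  10.0.0.0/8 (10.0.0.0 - 10.255.255.255)
  172.16.0.0/12 (172.16.0.0 - 172.31.255.255)
  192.168.0.0/16 (192.168.0.0 - 192.168.255.255)
Public (not in any RFC 1918 range)


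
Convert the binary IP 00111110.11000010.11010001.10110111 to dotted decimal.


00111110 = 62
11000010 = 194
11010001 = 209
10110111 = 183
IP: 62.194.209.183


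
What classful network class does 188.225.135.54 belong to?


First octet: 188
Binary: 10111100
10xxxxxx -> Class B (128-191)
Class B, default mask 255.255.0.0 (/16)


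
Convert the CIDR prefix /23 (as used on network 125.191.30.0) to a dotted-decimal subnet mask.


/23 means 23 network bits, 9 host bits
Binary: 11111111111111111111111000000000
Mask: 255.255.254.0


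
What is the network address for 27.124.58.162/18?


IP:   00011011.01111100.00111010.10100010
Mask: 11111111.11111111.11000000.00000000
AND operation:
Net:  00011011.01111100.00000000.00000000
Network: 27.124.0.0/18


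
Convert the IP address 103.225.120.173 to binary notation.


103 = 01100111
225 = 11100001
120 = 01111000
173 = 10101101
Binary: 01100111.11100001.01111000.10101101


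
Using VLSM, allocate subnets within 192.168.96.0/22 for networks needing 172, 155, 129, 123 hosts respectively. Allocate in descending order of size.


172 hosts -> /24 (254 usable): 192.168.96.0/24
155 hosts -> /24 (254 usable): 192.168.97.0/24
129 hosts -> /24 (254 usable): 192.168.98.0/24
123 hosts -> /25 (126 usable): 192.168.99.0/25
Allocation: 192.168.96.0/24 (172 hosts, 254 usable); 192.168.97.0/24 (155 hosts, 254 usable); 192.168.98.0/24 (129 hosts, 254 usable); 192.168.99.0/25 (123 hosts, 126 usable)


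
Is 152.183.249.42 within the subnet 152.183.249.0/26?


Subnet network: 152.183.249.0
Test IP AND mask: 152.183.249.0
Yes, 152.183.249.42 is in 152.183.249.0/26


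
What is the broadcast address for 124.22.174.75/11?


Network: 124.0.0.0/11
Host bits = 21
Set all host bits to 1:
Broadcast: 124.31.255.255


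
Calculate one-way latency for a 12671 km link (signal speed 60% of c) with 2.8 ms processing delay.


Speed = 0.6 * 3e5 km/s = 180000 km/s
Propagation delay = 12671 / 180000 = 0.0704 s = 70.3944 ms
Processing delay = 2.8 ms
Total one-way latency = 73.1944 ms


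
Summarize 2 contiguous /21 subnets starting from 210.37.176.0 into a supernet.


Original prefix: /21
Number of subnets: 2 = 2^1
New prefix = 21 - 1 = 20
Supernet: 210.37.176.0/20


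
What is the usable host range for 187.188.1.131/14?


Network: 187.188.0.0
Broadcast: 187.191.255.255
First usable = network + 1
Last usable = broadcast - 1
Range: 187.188.0.1 to 187.191.255.254


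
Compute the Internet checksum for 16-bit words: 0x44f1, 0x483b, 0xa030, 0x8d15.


Sum all words (with carry folding):
+ 0x44f1 = 0x44f1
+ 0x483b = 0x8d2c
+ 0xa030 = 0x2d5d
+ 0x8d15 = 0xba72
One's complement: ~0xba72
Checksum = 0x458d


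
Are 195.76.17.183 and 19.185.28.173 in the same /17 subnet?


Mask: 255.255.128.0
195.76.17.183 AND mask = 195.76.0.0
19.185.28.173 AND mask = 19.185.0.0
No, different subnets (195.76.0.0 vs 19.185.0.0)


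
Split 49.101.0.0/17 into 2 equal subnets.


New prefix = 17 + 1 = 18
Each subnet has 16384 addresses
  49.101.0.0/18
  49.101.64.0/18
Subnets: 49.101.0.0/18, 49.101.64.0/18


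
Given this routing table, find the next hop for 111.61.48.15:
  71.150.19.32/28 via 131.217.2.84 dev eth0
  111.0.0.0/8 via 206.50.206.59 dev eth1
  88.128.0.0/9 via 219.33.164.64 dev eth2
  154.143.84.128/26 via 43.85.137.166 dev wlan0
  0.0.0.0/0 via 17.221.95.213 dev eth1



Longest prefix match for 111.61.48.15:
  /28 71.150.19.32: no
  /8 111.0.0.0: MATCH
  /9 88.128.0.0: no
  /26 154.143.84.128: no
  /0 0.0.0.0: MATCH
Selected: next-hop 206.50.206.59 via eth1 (matched /8)


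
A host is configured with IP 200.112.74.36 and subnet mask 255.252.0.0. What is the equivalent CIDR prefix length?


Binary: 11111111.11111100.00000000.00000000
Count leading 1s
Prefix: /14


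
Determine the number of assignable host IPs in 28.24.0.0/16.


Host bits = 32 - 16 = 16
Total addresses = 2^16 = 65536
Usable = total - 2 (network and broadcast)
Usable hosts: 65534


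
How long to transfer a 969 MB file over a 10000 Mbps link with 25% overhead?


Effective throughput = 10000 * (1 - 25/100) = 7500 Mbps
File size in Mb = 969 * 8 = 7752 Mb
Time = 7752 / 7500
Time = 1.0336 seconds


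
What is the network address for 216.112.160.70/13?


IP:   11011000.01110000.10100000.01000110
Mask: 11111111.11111000.00000000.00000000
AND operation:
Net:  11011000.01110000.00000000.00000000
Network: 216.112.0.0/13


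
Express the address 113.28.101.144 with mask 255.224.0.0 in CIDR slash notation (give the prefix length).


Binary: 11111111.11100000.00000000.00000000
Count leading 1s
Prefix: /11


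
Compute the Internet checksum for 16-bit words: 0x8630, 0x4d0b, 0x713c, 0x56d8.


Sum all words (with carry folding):
+ 0x8630 = 0x8630
+ 0x4d0b = 0xd33b
+ 0x713c = 0x4478
+ 0x56d8 = 0x9b50
One's complement: ~0x9b50
Checksum = 0x64af


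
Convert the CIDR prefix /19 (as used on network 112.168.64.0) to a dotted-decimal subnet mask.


/19 means 19 network bits, 13 host bits
Binary: 11111111111111111110000000000000
Mask: 255.255.224.0


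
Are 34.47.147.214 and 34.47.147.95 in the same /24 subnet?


Mask: 255.255.255.0
34.47.147.214 AND mask = 34.47.147.0
34.47.147.95 AND mask = 34.47.147.0
Yes, same subnet (34.47.147.0)


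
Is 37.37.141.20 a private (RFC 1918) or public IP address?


RFC 1918 private ranges:
  10.0.0.0/8 (10.0.0.0 - 10.255.255.255)
  172.16.0.0/12 (172.16.0.0 - 172.31.255.255)
  192.168.0.0/16 (192.168.0.0 - 192.168.255.255)
Public (not in any RFC 1918 range)


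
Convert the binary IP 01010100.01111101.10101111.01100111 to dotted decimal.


01010100 = 84
01111101 = 125
10101111 = 175
01100111 = 103
IP: 84.125.175.103


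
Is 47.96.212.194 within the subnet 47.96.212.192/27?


Subnet network: 47.96.212.192
Test IP AND mask: 47.96.212.192
Yes, 47.96.212.194 is in 47.96.212.192/27


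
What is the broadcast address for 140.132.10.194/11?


Network: 140.128.0.0/11
Host bits = 21
Set all host bits to 1:
Broadcast: 140.159.255.255


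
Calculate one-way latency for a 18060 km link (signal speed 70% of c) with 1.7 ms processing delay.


Speed = 0.7 * 3e5 km/s = 210000 km/s
Propagation delay = 18060 / 210000 = 0.086 s = 86 ms
Processing delay = 1.7 ms
Total one-way latency = 87.7 ms
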